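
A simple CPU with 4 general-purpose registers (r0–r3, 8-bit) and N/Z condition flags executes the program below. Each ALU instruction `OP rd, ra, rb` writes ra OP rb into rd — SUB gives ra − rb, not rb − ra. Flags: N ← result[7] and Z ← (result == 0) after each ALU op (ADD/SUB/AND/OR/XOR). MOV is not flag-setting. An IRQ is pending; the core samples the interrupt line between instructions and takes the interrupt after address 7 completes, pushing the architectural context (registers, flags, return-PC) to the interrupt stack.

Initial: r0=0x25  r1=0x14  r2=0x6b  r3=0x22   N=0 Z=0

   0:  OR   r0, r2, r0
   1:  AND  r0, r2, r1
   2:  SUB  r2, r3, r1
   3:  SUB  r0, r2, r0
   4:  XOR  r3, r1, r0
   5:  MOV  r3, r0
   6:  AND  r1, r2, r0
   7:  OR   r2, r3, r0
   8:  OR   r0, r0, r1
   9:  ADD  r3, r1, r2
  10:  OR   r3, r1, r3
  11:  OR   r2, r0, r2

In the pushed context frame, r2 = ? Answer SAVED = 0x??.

after  0: r0=0x6f r1=0x14 r2=0x6b r3=0x22  N=0 Z=0
after  1: r0=0x00 r1=0x14 r2=0x6b r3=0x22  N=0 Z=1
after  2: r0=0x00 r1=0x14 r2=0x0e r3=0x22  N=0 Z=0
after  3: r0=0x0e r1=0x14 r2=0x0e r3=0x22  N=0 Z=0
after  4: r0=0x0e r1=0x14 r2=0x0e r3=0x1a  N=0 Z=0
after  5: r0=0x0e r1=0x14 r2=0x0e r3=0x0e  N=0 Z=0
after  6: r0=0x0e r1=0x0e r2=0x0e r3=0x0e  N=0 Z=0
after  7: r0=0x0e r1=0x0e r2=0x0e r3=0x0e  N=0 Z=0
-- IRQ taken; context saved, return-PC = 8 --

SAVED = 0x0e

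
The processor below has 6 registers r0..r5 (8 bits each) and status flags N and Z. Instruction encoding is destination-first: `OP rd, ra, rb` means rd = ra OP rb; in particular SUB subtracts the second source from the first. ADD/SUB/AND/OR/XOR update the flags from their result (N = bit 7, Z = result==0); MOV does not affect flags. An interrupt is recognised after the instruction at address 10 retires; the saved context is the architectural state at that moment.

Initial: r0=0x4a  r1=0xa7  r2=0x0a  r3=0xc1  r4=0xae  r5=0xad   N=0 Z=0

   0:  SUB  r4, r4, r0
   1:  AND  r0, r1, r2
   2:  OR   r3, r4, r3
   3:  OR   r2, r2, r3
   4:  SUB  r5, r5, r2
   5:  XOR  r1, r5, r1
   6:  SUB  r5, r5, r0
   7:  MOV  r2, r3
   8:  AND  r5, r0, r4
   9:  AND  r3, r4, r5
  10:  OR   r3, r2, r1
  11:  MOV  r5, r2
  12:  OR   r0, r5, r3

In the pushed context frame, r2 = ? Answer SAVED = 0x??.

SAVED = 0xe5

after  0: r0=0x4a r1=0xa7 r2=0x0a r3=0xc1 r4=0x64 r5=0xad  N=0 Z=0
after  1: r0=0x02 r1=0xa7 r2=0x0a r3=0xc1 r4=0x64 r5=0xad  N=0 Z=0
after  2: r0=0x02 r1=0xa7 r2=0x0a r3=0xe5 r4=0x64 r5=0xad  N=1 Z=0
after  3: r0=0x02 r1=0xa7 r2=0xef r3=0xe5 r4=0x64 r5=0xad  N=1 Z=0
after  4: r0=0x02 r1=0xa7 r2=0xef r3=0xe5 r4=0x64 r5=0xbe  N=1 Z=0
after  5: r0=0x02 r1=0x19 r2=0xef r3=0xe5 r4=0x64 r5=0xbe  N=0 Z=0
after  6: r0=0x02 r1=0x19 r2=0xef r3=0xe5 r4=0x64 r5=0xbc  N=1 Z=0
after  7: r0=0x02 r1=0x19 r2=0xe5 r3=0xe5 r4=0x64 r5=0xbc  N=1 Z=0
after  8: r0=0x02 r1=0x19 r2=0xe5 r3=0xe5 r4=0x64 r5=0x00  N=0 Z=1
after  9: r0=0x02 r1=0x19 r2=0xe5 r3=0x00 r4=0x64 r5=0x00  N=0 Z=1
after 10: r0=0x02 r1=0x19 r2=0xe5 r3=0xfd r4=0x64 r5=0x00  N=1 Z=0
-- IRQ taken; context saved, return-PC = 11 --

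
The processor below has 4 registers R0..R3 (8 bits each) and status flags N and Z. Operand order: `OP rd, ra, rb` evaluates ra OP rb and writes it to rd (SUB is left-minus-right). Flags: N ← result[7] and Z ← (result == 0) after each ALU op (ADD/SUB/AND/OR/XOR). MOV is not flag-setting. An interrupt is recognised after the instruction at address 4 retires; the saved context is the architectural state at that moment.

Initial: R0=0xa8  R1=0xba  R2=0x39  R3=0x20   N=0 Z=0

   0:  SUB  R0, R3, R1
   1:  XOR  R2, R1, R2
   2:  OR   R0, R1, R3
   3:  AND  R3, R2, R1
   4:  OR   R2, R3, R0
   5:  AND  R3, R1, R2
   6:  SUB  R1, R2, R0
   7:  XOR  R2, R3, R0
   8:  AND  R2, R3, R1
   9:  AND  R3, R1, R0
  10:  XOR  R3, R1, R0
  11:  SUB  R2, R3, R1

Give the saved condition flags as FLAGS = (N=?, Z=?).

FLAGS = (N=1, Z=0)

after  0: R0=0x66 R1=0xba R2=0x39 R3=0x20  N=0 Z=0
after  1: R0=0x66 R1=0xba R2=0x83 R3=0x20  N=1 Z=0
after  2: R0=0xba R1=0xba R2=0x83 R3=0x20  N=1 Z=0
after  3: R0=0xba R1=0xba R2=0x83 R3=0x82  N=1 Z=0
after  4: R0=0xba R1=0xba R2=0xba R3=0x82  N=1 Z=0
-- IRQ taken; context saved, return-PC = 5 --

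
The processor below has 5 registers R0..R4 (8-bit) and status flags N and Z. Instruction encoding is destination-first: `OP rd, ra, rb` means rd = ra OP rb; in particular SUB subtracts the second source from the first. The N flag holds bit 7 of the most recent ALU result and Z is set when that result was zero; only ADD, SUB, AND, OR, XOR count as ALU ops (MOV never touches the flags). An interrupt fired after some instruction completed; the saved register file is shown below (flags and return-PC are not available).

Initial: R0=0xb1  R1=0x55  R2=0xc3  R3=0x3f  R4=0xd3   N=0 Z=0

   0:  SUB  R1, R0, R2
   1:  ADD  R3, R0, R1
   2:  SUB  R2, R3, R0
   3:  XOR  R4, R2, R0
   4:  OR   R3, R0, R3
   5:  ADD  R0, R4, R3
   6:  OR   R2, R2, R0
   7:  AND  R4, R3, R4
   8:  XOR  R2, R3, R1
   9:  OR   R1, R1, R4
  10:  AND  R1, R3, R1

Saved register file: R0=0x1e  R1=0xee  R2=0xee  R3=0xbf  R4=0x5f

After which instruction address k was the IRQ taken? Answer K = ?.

K = 5

after  0: R0=0xb1 R1=0xee R2=0xc3 R3=0x3f R4=0xd3  N=1 Z=0
after  1: R0=0xb1 R1=0xee R2=0xc3 R3=0x9f R4=0xd3  N=1 Z=0
after  2: R0=0xb1 R1=0xee R2=0xee R3=0x9f R4=0xd3  N=1 Z=0
after  3: R0=0xb1 R1=0xee R2=0xee R3=0x9f R4=0x5f  N=0 Z=0
after  4: R0=0xb1 R1=0xee R2=0xee R3=0xbf R4=0x5f  N=1 Z=0
after  5: R0=0x1e R1=0xee R2=0xee R3=0xbf R4=0x5f  N=0 Z=0
-- IRQ taken; context saved, return-PC = 6 --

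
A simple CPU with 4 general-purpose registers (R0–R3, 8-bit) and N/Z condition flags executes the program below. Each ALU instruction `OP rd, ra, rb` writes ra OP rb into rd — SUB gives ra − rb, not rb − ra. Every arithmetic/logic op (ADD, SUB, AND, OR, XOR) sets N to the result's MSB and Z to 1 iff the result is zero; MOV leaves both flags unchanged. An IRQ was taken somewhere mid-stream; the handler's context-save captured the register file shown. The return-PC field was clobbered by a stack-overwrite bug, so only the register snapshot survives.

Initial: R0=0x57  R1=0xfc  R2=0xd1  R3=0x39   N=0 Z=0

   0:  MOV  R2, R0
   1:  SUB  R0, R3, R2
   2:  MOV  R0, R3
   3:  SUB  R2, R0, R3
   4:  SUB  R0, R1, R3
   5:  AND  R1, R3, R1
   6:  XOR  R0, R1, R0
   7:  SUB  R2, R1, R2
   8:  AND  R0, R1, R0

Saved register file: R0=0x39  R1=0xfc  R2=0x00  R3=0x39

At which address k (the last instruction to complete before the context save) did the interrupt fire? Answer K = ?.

after  0: R0=0x57 R1=0xfc R2=0x57 R3=0x39  N=0 Z=0
after  1: R0=0xe2 R1=0xfc R2=0x57 R3=0x39  N=1 Z=0
after  2: R0=0x39 R1=0xfc R2=0x57 R3=0x39  N=1 Z=0
after  3: R0=0x39 R1=0xfc R2=0x00 R3=0x39  N=0 Z=1
-- IRQ taken; context saved, return-PC = 4 --

K = 3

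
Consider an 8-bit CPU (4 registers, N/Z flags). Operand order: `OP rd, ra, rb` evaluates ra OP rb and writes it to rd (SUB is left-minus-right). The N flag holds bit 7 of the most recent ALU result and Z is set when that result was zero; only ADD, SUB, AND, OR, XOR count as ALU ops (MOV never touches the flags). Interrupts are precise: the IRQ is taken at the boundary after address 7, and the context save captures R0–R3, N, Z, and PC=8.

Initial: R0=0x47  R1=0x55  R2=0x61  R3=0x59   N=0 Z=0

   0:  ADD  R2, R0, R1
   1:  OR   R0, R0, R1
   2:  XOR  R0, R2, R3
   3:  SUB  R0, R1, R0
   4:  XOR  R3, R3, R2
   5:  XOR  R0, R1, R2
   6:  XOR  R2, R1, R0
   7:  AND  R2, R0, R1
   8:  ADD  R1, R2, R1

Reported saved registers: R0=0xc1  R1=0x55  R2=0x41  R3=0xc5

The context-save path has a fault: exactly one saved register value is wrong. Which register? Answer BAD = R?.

BAD = R0

after  0: R0=0x47 R1=0x55 R2=0x9c R3=0x59  N=1 Z=0
after  1: R0=0x57 R1=0x55 R2=0x9c R3=0x59  N=0 Z=0
after  2: R0=0xc5 R1=0x55 R2=0x9c R3=0x59  N=1 Z=0
after  3: R0=0x90 R1=0x55 R2=0x9c R3=0x59  N=1 Z=0
after  4: R0=0x90 R1=0x55 R2=0x9c R3=0xc5  N=1 Z=0
after  5: R0=0xc9 R1=0x55 R2=0x9c R3=0xc5  N=1 Z=0
after  6: R0=0xc9 R1=0x55 R2=0x9c R3=0xc5  N=1 Z=0
after  7: R0=0xc9 R1=0x55 R2=0x41 R3=0xc5  N=0 Z=0
-- IRQ taken; context saved, return-PC = 8 --
mismatch: R0: reported 0xc1 vs actual 0xc9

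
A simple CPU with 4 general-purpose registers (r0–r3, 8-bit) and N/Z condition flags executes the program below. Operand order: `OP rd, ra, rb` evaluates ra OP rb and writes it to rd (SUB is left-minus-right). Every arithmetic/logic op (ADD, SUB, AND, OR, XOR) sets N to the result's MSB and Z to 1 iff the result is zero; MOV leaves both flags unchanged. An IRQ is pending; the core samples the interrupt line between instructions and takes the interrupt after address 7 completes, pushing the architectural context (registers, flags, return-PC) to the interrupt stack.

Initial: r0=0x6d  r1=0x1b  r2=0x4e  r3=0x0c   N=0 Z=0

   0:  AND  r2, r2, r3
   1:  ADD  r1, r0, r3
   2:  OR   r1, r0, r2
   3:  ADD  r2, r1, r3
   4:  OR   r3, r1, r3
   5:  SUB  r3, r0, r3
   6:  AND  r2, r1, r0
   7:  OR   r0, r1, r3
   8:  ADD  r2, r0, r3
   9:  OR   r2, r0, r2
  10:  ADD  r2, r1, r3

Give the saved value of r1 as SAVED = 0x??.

SAVED = 0x6d

after  0: r0=0x6d r1=0x1b r2=0x0c r3=0x0c  N=0 Z=0
after  1: r0=0x6d r1=0x79 r2=0x0c r3=0x0c  N=0 Z=0
after  2: r0=0x6d r1=0x6d r2=0x0c r3=0x0c  N=0 Z=0
after  3: r0=0x6d r1=0x6d r2=0x79 r3=0x0c  N=0 Z=0
after  4: r0=0x6d r1=0x6d r2=0x79 r3=0x6d  N=0 Z=0
after  5: r0=0x6d r1=0x6d r2=0x79 r3=0x00  N=0 Z=1
after  6: r0=0x6d r1=0x6d r2=0x6d r3=0x00  N=0 Z=0
after  7: r0=0x6d r1=0x6d r2=0x6d r3=0x00  N=0 Z=0
-- IRQ taken; context saved, return-PC = 8 --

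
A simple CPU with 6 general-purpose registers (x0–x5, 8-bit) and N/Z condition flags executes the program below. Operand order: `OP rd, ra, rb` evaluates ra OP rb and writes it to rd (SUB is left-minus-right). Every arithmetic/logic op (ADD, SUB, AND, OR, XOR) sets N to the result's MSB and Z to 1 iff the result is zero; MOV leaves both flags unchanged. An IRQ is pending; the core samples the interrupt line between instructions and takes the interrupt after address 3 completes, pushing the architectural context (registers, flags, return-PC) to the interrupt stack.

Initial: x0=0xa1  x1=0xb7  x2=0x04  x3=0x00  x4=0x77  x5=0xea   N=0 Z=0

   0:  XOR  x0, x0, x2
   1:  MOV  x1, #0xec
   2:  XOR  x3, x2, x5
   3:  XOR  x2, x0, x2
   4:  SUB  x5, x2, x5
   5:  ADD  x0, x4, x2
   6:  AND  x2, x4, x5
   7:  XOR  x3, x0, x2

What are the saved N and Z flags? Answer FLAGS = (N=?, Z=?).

after  0: x0=0xa5 x1=0xb7 x2=0x04 x3=0x00 x4=0x77 x5=0xea  N=1 Z=0
after  1: x0=0xa5 x1=0xec x2=0x04 x3=0x00 x4=0x77 x5=0xea  N=1 Z=0
after  2: x0=0xa5 x1=0xec x2=0x04 x3=0xee x4=0x77 x5=0xea  N=1 Z=0
after  3: x0=0xa5 x1=0xec x2=0xa1 x3=0xee x4=0x77 x5=0xea  N=1 Z=0
-- IRQ taken; context saved, return-PC = 4 --

FLAGS = (N=1, Z=0)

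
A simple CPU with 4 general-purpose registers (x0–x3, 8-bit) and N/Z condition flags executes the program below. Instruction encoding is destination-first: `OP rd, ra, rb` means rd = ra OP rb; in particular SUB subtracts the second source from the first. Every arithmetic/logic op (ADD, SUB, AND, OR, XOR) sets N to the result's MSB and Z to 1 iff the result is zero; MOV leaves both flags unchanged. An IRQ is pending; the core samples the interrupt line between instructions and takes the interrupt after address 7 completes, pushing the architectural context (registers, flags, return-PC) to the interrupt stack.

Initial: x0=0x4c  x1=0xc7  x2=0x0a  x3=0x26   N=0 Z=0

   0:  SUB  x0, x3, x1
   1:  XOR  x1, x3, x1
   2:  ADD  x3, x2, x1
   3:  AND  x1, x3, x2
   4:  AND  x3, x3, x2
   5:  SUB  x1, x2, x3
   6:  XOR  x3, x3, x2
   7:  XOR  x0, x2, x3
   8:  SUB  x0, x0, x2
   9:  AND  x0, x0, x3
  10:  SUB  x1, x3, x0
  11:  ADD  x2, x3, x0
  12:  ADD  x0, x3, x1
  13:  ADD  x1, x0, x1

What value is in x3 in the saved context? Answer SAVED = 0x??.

after  0: x0=0x5f x1=0xc7 x2=0x0a x3=0x26  N=0 Z=0
after  1: x0=0x5f x1=0xe1 x2=0x0a x3=0x26  N=1 Z=0
after  2: x0=0x5f x1=0xe1 x2=0x0a x3=0xeb  N=1 Z=0
after  3: x0=0x5f x1=0x0a x2=0x0a x3=0xeb  N=0 Z=0
after  4: x0=0x5f x1=0x0a x2=0x0a x3=0x0a  N=0 Z=0
after  5: x0=0x5f x1=0x00 x2=0x0a x3=0x0a  N=0 Z=1
after  6: x0=0x5f x1=0x00 x2=0x0a x3=0x00  N=0 Z=1
after  7: x0=0x0a x1=0x00 x2=0x0a x3=0x00  N=0 Z=0
-- IRQ taken; context saved, return-PC = 8 --

SAVED = 0x00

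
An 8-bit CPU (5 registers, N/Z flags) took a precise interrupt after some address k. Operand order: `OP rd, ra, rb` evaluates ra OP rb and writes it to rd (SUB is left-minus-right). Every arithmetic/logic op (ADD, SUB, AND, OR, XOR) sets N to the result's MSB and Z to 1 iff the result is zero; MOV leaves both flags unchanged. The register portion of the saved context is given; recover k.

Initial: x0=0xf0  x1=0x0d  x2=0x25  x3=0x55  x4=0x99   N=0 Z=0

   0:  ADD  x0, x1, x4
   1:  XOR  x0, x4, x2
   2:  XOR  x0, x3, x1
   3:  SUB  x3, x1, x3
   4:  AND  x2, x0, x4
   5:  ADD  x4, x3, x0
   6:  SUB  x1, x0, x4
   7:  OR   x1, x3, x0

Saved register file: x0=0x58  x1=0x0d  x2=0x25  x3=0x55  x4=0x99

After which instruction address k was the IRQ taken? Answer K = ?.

K = 2

after  0: x0=0xa6 x1=0x0d x2=0x25 x3=0x55 x4=0x99  N=1 Z=0
after  1: x0=0xbc x1=0x0d x2=0x25 x3=0x55 x4=0x99  N=1 Z=0
after  2: x0=0x58 x1=0x0d x2=0x25 x3=0x55 x4=0x99  N=0 Z=0
-- IRQ taken; context saved, return-PC = 3 --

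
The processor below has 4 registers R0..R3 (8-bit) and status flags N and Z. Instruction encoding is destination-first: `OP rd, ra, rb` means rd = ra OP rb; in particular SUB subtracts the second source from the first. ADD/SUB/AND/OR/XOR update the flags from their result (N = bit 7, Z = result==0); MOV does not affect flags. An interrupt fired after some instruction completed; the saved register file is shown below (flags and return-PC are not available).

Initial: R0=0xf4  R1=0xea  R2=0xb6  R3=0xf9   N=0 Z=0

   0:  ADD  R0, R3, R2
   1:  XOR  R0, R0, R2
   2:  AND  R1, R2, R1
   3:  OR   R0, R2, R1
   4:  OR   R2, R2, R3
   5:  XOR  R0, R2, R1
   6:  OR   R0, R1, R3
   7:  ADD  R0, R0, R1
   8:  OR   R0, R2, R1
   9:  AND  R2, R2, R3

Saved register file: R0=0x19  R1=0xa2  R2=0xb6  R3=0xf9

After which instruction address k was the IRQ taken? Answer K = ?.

K = 2

after  0: R0=0xaf R1=0xea R2=0xb6 R3=0xf9  N=1 Z=0
after  1: R0=0x19 R1=0xea R2=0xb6 R3=0xf9  N=0 Z=0
after  2: R0=0x19 R1=0xa2 R2=0xb6 R3=0xf9  N=1 Z=0
-- IRQ taken; context saved, return-PC = 3 --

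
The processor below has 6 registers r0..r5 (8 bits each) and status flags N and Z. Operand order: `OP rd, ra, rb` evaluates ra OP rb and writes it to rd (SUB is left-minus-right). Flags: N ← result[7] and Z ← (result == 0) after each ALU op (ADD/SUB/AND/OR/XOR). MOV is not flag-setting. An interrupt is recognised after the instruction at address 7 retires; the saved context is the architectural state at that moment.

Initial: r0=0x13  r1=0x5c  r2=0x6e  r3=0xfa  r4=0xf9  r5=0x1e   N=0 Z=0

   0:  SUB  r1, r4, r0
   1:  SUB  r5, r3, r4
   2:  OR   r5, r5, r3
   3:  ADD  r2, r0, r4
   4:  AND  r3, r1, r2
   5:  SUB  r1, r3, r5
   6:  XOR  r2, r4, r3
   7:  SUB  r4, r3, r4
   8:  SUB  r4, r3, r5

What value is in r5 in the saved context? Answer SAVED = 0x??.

SAVED = 0xfb

after  0: r0=0x13 r1=0xe6 r2=0x6e r3=0xfa r4=0xf9 r5=0x1e  N=1 Z=0
after  1: r0=0x13 r1=0xe6 r2=0x6e r3=0xfa r4=0xf9 r5=0x01  N=0 Z=0
after  2: r0=0x13 r1=0xe6 r2=0x6e r3=0xfa r4=0xf9 r5=0xfb  N=1 Z=0
after  3: r0=0x13 r1=0xe6 r2=0x0c r3=0xfa r4=0xf9 r5=0xfb  N=0 Z=0
after  4: r0=0x13 r1=0xe6 r2=0x0c r3=0x04 r4=0xf9 r5=0xfb  N=0 Z=0
after  5: r0=0x13 r1=0x09 r2=0x0c r3=0x04 r4=0xf9 r5=0xfb  N=0 Z=0
after  6: r0=0x13 r1=0x09 r2=0xfd r3=0x04 r4=0xf9 r5=0xfb  N=1 Z=0
after  7: r0=0x13 r1=0x09 r2=0xfd r3=0x04 r4=0x0b r5=0xfb  N=0 Z=0
-- IRQ taken; context saved, return-PC = 8 --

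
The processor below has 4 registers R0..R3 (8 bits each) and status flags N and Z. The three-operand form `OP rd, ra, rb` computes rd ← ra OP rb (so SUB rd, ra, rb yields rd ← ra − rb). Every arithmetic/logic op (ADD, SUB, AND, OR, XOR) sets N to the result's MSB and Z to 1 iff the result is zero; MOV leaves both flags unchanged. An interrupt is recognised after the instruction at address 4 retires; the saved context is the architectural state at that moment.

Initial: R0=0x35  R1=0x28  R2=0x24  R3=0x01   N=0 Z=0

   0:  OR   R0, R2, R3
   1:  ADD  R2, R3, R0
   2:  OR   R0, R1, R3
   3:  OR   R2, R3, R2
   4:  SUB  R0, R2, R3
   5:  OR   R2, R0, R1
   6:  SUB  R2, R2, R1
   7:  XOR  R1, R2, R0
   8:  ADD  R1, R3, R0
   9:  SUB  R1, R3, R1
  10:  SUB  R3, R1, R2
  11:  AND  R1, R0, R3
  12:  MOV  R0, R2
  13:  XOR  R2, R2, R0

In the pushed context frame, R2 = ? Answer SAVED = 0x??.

SAVED = 0x27

after  0: R0=0x25 R1=0x28 R2=0x24 R3=0x01  N=0 Z=0
after  1: R0=0x25 R1=0x28 R2=0x26 R3=0x01  N=0 Z=0
after  2: R0=0x29 R1=0x28 R2=0x26 R3=0x01  N=0 Z=0
after  3: R0=0x29 R1=0x28 R2=0x27 R3=0x01  N=0 Z=0
after  4: R0=0x26 R1=0x28 R2=0x27 R3=0x01  N=0 Z=0
-- IRQ taken; context saved, return-PC = 5 --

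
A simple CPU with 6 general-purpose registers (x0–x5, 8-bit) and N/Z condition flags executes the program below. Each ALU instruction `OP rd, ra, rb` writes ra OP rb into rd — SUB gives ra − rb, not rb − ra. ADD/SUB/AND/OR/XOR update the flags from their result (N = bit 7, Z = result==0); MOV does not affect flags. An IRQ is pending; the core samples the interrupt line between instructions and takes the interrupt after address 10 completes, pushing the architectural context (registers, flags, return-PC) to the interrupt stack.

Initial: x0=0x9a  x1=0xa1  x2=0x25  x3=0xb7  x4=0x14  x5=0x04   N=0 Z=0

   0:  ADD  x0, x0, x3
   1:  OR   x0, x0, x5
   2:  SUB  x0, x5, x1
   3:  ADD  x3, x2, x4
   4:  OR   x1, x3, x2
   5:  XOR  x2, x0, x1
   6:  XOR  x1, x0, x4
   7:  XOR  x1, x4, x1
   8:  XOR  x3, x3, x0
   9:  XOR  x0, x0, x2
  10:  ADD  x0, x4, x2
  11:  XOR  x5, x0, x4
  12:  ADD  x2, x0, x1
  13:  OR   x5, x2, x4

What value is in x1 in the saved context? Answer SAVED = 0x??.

after  0: x0=0x51 x1=0xa1 x2=0x25 x3=0xb7 x4=0x14 x5=0x04  N=0 Z=0
after  1: x0=0x55 x1=0xa1 x2=0x25 x3=0xb7 x4=0x14 x5=0x04  N=0 Z=0
after  2: x0=0x63 x1=0xa1 x2=0x25 x3=0xb7 x4=0x14 x5=0x04  N=0 Z=0
after  3: x0=0x63 x1=0xa1 x2=0x25 x3=0x39 x4=0x14 x5=0x04  N=0 Z=0
after  4: x0=0x63 x1=0x3d x2=0x25 x3=0x39 x4=0x14 x5=0x04  N=0 Z=0
after  5: x0=0x63 x1=0x3d x2=0x5e x3=0x39 x4=0x14 x5=0x04  N=0 Z=0
after  6: x0=0x63 x1=0x77 x2=0x5e x3=0x39 x4=0x14 x5=0x04  N=0 Z=0
after  7: x0=0x63 x1=0x63 x2=0x5e x3=0x39 x4=0x14 x5=0x04  N=0 Z=0
after  8: x0=0x63 x1=0x63 x2=0x5e x3=0x5a x4=0x14 x5=0x04  N=0 Z=0
after  9: x0=0x3d x1=0x63 x2=0x5e x3=0x5a x4=0x14 x5=0x04  N=0 Z=0
after 10: x0=0x72 x1=0x63 x2=0x5e x3=0x5a x4=0x14 x5=0x04  N=0 Z=0
-- IRQ taken; context saved, return-PC = 11 --

SAVED = 0x63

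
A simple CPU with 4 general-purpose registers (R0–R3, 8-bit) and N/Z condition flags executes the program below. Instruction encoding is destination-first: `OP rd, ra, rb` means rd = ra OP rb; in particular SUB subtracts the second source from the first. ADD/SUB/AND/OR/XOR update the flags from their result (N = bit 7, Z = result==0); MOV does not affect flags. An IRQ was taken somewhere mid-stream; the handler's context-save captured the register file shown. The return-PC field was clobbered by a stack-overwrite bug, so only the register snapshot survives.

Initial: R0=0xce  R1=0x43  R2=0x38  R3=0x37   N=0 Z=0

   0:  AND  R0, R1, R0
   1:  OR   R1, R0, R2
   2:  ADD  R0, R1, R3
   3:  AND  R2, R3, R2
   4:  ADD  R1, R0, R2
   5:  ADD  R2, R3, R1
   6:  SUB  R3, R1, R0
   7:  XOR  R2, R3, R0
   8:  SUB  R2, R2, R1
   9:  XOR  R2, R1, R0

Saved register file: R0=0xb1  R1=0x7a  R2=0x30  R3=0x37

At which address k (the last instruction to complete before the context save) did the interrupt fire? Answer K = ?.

after  0: R0=0x42 R1=0x43 R2=0x38 R3=0x37  N=0 Z=0
after  1: R0=0x42 R1=0x7a R2=0x38 R3=0x37  N=0 Z=0
after  2: R0=0xb1 R1=0x7a R2=0x38 R3=0x37  N=1 Z=0
after  3: R0=0xb1 R1=0x7a R2=0x30 R3=0x37  N=0 Z=0
-- IRQ taken; context saved, return-PC = 4 --

K = 3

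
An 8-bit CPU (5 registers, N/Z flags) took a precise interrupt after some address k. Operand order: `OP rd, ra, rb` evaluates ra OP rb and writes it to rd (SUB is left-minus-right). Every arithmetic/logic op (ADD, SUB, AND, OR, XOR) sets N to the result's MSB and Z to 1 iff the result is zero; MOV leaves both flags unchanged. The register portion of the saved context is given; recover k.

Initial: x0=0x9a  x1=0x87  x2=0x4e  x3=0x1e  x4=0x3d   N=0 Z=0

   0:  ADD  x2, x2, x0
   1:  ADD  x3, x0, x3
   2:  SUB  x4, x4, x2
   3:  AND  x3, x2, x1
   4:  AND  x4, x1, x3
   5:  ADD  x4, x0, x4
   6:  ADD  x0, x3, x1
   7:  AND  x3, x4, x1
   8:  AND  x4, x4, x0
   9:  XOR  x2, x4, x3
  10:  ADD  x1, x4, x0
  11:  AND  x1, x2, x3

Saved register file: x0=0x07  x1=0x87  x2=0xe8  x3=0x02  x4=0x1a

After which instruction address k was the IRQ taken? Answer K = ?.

K = 7

after  0: x0=0x9a x1=0x87 x2=0xe8 x3=0x1e x4=0x3d  N=1 Z=0
after  1: x0=0x9a x1=0x87 x2=0xe8 x3=0xb8 x4=0x3d  N=1 Z=0
after  2: x0=0x9a x1=0x87 x2=0xe8 x3=0xb8 x4=0x55  N=0 Z=0
after  3: x0=0x9a x1=0x87 x2=0xe8 x3=0x80 x4=0x55  N=1 Z=0
after  4: x0=0x9a x1=0x87 x2=0xe8 x3=0x80 x4=0x80  N=1 Z=0
after  5: x0=0x9a x1=0x87 x2=0xe8 x3=0x80 x4=0x1a  N=0 Z=0
after  6: x0=0x07 x1=0x87 x2=0xe8 x3=0x80 x4=0x1a  N=0 Z=0
after  7: x0=0x07 x1=0x87 x2=0xe8 x3=0x02 x4=0x1a  N=0 Z=0
-- IRQ taken; context saved, return-PC = 8 --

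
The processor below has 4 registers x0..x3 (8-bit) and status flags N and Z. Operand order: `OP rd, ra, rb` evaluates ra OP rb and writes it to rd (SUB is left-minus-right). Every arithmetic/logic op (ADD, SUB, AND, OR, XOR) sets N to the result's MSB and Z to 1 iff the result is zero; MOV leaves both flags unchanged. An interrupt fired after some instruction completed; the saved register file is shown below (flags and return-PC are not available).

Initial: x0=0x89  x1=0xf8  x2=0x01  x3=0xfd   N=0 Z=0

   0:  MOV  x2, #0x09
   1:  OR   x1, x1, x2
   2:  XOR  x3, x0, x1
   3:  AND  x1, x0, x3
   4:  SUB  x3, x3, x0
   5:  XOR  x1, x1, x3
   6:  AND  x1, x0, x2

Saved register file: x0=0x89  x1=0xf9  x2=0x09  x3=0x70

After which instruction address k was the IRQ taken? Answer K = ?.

after  0: x0=0x89 x1=0xf8 x2=0x09 x3=0xfd  N=0 Z=0
after  1: x0=0x89 x1=0xf9 x2=0x09 x3=0xfd  N=1 Z=0
after  2: x0=0x89 x1=0xf9 x2=0x09 x3=0x70  N=0 Z=0
-- IRQ taken; context saved, return-PC = 3 --

K = 2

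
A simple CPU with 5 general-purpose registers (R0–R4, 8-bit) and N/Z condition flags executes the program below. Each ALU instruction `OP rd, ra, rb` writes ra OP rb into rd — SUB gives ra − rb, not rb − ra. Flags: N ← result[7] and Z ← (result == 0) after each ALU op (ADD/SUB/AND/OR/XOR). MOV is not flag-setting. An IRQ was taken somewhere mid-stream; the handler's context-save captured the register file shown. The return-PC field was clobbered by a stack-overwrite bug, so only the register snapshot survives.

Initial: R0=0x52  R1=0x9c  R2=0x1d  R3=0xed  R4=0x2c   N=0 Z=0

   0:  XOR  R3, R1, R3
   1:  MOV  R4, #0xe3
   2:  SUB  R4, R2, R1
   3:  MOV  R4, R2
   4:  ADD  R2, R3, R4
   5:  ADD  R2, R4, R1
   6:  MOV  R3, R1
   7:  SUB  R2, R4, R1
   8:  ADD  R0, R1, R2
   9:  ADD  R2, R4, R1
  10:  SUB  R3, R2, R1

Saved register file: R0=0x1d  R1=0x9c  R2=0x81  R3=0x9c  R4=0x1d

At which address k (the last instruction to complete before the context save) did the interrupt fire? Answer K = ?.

after  0: R0=0x52 R1=0x9c R2=0x1d R3=0x71 R4=0x2c  N=0 Z=0
after  1: R0=0x52 R1=0x9c R2=0x1d R3=0x71 R4=0xe3  N=0 Z=0
after  2: R0=0x52 R1=0x9c R2=0x1d R3=0x71 R4=0x81  N=1 Z=0
after  3: R0=0x52 R1=0x9c R2=0x1d R3=0x71 R4=0x1d  N=1 Z=0
after  4: R0=0x52 R1=0x9c R2=0x8e R3=0x71 R4=0x1d  N=1 Z=0
after  5: R0=0x52 R1=0x9c R2=0xb9 R3=0x71 R4=0x1d  N=1 Z=0
after  6: R0=0x52 R1=0x9c R2=0xb9 R3=0x9c R4=0x1d  N=1 Z=0
after  7: R0=0x52 R1=0x9c R2=0x81 R3=0x9c R4=0x1d  N=1 Z=0
after  8: R0=0x1d R1=0x9c R2=0x81 R3=0x9c R4=0x1d  N=0 Z=0
-- IRQ taken; context saved, return-PC = 9 --

K = 8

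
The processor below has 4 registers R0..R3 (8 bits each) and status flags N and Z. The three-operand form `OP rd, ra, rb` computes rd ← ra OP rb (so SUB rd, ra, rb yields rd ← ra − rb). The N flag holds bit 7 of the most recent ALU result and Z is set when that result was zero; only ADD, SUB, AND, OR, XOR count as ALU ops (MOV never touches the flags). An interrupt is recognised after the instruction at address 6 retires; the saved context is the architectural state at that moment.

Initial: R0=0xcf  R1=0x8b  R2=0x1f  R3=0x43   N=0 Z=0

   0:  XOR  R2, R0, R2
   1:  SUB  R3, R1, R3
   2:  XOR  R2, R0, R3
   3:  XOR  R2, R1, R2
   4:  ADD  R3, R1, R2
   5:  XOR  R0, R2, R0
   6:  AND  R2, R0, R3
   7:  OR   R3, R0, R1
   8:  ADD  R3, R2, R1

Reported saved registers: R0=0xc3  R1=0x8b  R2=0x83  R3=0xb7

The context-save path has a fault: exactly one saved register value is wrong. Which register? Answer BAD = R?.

BAD = R3

after  0: R0=0xcf R1=0x8b R2=0xd0 R3=0x43  N=1 Z=0
after  1: R0=0xcf R1=0x8b R2=0xd0 R3=0x48  N=0 Z=0
after  2: R0=0xcf R1=0x8b R2=0x87 R3=0x48  N=1 Z=0
after  3: R0=0xcf R1=0x8b R2=0x0c R3=0x48  N=0 Z=0
after  4: R0=0xcf R1=0x8b R2=0x0c R3=0x97  N=1 Z=0
after  5: R0=0xc3 R1=0x8b R2=0x0c R3=0x97  N=1 Z=0
after  6: R0=0xc3 R1=0x8b R2=0x83 R3=0x97  N=1 Z=0
-- IRQ taken; context saved, return-PC = 7 --
mismatch: R3: reported 0xb7 vs actual 0x97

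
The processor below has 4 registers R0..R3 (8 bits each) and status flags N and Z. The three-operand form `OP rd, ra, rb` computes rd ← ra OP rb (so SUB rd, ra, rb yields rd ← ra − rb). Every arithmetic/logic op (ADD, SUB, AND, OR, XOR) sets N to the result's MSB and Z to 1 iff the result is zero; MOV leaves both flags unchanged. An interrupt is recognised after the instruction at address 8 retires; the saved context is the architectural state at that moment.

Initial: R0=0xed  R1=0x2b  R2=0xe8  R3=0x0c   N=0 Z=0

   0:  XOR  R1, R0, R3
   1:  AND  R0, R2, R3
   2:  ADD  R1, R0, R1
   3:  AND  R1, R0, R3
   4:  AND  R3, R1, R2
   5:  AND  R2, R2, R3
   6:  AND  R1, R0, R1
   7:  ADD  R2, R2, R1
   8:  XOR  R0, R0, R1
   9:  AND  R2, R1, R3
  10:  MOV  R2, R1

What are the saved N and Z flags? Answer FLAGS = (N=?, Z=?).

FLAGS = (N=0, Z=1)

after  0: R0=0xed R1=0xe1 R2=0xe8 R3=0x0c  N=1 Z=0
after  1: R0=0x08 R1=0xe1 R2=0xe8 R3=0x0c  N=0 Z=0
after  2: R0=0x08 R1=0xe9 R2=0xe8 R3=0x0c  N=1 Z=0
after  3: R0=0x08 R1=0x08 R2=0xe8 R3=0x0c  N=0 Z=0
after  4: R0=0x08 R1=0x08 R2=0xe8 R3=0x08  N=0 Z=0
after  5: R0=0x08 R1=0x08 R2=0x08 R3=0x08  N=0 Z=0
after  6: R0=0x08 R1=0x08 R2=0x08 R3=0x08  N=0 Z=0
after  7: R0=0x08 R1=0x08 R2=0x10 R3=0x08  N=0 Z=0
after  8: R0=0x00 R1=0x08 R2=0x10 R3=0x08  N=0 Z=1
-- IRQ taken; context saved, return-PC = 9 --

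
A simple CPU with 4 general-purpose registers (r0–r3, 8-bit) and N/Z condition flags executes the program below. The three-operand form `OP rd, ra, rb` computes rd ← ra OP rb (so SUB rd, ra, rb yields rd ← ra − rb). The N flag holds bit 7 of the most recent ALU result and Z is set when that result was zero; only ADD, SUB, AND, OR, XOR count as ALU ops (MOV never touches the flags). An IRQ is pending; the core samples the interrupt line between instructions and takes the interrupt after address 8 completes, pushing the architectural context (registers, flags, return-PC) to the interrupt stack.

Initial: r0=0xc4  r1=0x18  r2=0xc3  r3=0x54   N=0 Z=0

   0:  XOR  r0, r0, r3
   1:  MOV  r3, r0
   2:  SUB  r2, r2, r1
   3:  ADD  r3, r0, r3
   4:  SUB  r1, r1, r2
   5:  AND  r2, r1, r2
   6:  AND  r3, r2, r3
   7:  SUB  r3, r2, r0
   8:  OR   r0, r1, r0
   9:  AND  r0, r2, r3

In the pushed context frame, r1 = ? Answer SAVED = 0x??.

after  0: r0=0x90 r1=0x18 r2=0xc3 r3=0x54  N=1 Z=0
after  1: r0=0x90 r1=0x18 r2=0xc3 r3=0x90  N=1 Z=0
after  2: r0=0x90 r1=0x18 r2=0xab r3=0x90  N=1 Z=0
after  3: r0=0x90 r1=0x18 r2=0xab r3=0x20  N=0 Z=0
after  4: r0=0x90 r1=0x6d r2=0xab r3=0x20  N=0 Z=0
after  5: r0=0x90 r1=0x6d r2=0x29 r3=0x20  N=0 Z=0
after  6: r0=0x90 r1=0x6d r2=0x29 r3=0x20  N=0 Z=0
after  7: r0=0x90 r1=0x6d r2=0x29 r3=0x99  N=1 Z=0
after  8: r0=0xfd r1=0x6d r2=0x29 r3=0x99  N=1 Z=0
-- IRQ taken; context saved, return-PC = 9 --

SAVED = 0x6d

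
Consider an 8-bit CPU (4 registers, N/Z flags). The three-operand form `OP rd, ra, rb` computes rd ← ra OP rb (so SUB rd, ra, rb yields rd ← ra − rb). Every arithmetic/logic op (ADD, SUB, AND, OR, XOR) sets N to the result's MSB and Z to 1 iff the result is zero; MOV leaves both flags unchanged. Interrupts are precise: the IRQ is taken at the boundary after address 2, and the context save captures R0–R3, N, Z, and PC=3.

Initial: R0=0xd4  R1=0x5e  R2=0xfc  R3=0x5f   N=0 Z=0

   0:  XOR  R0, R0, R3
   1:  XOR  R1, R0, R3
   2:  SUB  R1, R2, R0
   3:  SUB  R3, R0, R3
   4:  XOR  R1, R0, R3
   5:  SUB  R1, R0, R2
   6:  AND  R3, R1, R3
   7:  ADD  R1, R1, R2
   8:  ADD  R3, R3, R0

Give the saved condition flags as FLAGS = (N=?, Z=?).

after  0: R0=0x8b R1=0x5e R2=0xfc R3=0x5f  N=1 Z=0
after  1: R0=0x8b R1=0xd4 R2=0xfc R3=0x5f  N=1 Z=0
after  2: R0=0x8b R1=0x71 R2=0xfc R3=0x5f  N=0 Z=0
-- IRQ taken; context saved, return-PC = 3 --

FLAGS = (N=0, Z=0)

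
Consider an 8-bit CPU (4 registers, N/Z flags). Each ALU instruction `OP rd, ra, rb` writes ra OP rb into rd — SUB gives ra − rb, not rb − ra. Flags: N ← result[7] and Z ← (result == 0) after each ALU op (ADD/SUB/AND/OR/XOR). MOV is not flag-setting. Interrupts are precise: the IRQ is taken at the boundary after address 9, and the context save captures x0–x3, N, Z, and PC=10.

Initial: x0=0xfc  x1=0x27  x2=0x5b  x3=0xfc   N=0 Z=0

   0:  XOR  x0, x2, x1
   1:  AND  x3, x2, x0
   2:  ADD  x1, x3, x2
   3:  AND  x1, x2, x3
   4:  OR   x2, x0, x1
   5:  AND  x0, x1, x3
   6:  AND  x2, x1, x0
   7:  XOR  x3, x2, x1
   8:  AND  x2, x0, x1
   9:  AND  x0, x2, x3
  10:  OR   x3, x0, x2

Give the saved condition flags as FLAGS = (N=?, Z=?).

after  0: x0=0x7c x1=0x27 x2=0x5b x3=0xfc  N=0 Z=0
after  1: x0=0x7c x1=0x27 x2=0x5b x3=0x58  N=0 Z=0
after  2: x0=0x7c x1=0xb3 x2=0x5b x3=0x58  N=1 Z=0
after  3: x0=0x7c x1=0x58 x2=0x5b x3=0x58  N=0 Z=0
after  4: x0=0x7c x1=0x58 x2=0x7c x3=0x58  N=0 Z=0
after  5: x0=0x58 x1=0x58 x2=0x7c x3=0x58  N=0 Z=0
after  6: x0=0x58 x1=0x58 x2=0x58 x3=0x58  N=0 Z=0
after  7: x0=0x58 x1=0x58 x2=0x58 x3=0x00  N=0 Z=1
after  8: x0=0x58 x1=0x58 x2=0x58 x3=0x00  N=0 Z=0
after  9: x0=0x00 x1=0x58 x2=0x58 x3=0x00  N=0 Z=1
-- IRQ taken; context saved, return-PC = 10 --

FLAGS = (N=0, Z=1)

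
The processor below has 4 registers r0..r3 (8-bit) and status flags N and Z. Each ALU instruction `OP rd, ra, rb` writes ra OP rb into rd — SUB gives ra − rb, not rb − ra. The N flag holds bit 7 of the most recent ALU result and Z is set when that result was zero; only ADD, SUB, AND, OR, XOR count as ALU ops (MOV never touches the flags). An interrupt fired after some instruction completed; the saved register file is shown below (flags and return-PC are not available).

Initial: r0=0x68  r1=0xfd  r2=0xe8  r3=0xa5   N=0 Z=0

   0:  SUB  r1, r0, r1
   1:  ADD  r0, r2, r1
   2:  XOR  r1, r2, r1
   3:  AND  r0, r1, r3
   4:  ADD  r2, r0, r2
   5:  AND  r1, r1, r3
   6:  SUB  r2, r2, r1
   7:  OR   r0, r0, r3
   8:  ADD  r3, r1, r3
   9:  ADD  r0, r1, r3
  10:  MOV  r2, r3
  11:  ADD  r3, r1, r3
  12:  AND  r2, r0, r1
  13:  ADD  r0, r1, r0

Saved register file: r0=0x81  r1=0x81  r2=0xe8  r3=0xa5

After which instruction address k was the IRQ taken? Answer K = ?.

after  0: r0=0x68 r1=0x6b r2=0xe8 r3=0xa5  N=0 Z=0
after  1: r0=0x53 r1=0x6b r2=0xe8 r3=0xa5  N=0 Z=0
after  2: r0=0x53 r1=0x83 r2=0xe8 r3=0xa5  N=1 Z=0
after  3: r0=0x81 r1=0x83 r2=0xe8 r3=0xa5  N=1 Z=0
after  4: r0=0x81 r1=0x83 r2=0x69 r3=0xa5  N=0 Z=0
after  5: r0=0x81 r1=0x81 r2=0x69 r3=0xa5  N=1 Z=0
after  6: r0=0x81 r1=0x81 r2=0xe8 r3=0xa5  N=1 Z=0
-- IRQ taken; context saved, return-PC = 7 --

K = 6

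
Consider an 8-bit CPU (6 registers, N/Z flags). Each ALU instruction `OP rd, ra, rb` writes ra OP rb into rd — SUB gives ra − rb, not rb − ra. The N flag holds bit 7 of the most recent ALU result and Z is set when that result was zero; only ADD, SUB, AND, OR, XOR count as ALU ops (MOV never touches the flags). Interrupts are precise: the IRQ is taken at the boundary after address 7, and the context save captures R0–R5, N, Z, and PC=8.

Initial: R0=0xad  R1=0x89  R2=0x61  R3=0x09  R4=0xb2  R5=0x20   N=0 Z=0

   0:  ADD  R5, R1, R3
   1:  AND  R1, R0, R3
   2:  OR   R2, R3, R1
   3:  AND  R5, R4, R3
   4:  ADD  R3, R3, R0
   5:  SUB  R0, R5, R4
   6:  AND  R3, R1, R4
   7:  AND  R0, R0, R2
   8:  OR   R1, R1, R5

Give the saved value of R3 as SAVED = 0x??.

after  0: R0=0xad R1=0x89 R2=0x61 R3=0x09 R4=0xb2 R5=0x92  N=1 Z=0
after  1: R0=0xad R1=0x09 R2=0x61 R3=0x09 R4=0xb2 R5=0x92  N=0 Z=0
after  2: R0=0xad R1=0x09 R2=0x09 R3=0x09 R4=0xb2 R5=0x92  N=0 Z=0
after  3: R0=0xad R1=0x09 R2=0x09 R3=0x09 R4=0xb2 R5=0x00  N=0 Z=1
after  4: R0=0xad R1=0x09 R2=0x09 R3=0xb6 R4=0xb2 R5=0x00  N=1 Z=0
after  5: R0=0x4e R1=0x09 R2=0x09 R3=0xb6 R4=0xb2 R5=0x00  N=0 Z=0
after  6: R0=0x4e R1=0x09 R2=0x09 R3=0x00 R4=0xb2 R5=0x00  N=0 Z=1
after  7: R0=0x08 R1=0x09 R2=0x09 R3=0x00 R4=0xb2 R5=0x00  N=0 Z=0
-- IRQ taken; context saved, return-PC = 8 --

SAVED = 0x00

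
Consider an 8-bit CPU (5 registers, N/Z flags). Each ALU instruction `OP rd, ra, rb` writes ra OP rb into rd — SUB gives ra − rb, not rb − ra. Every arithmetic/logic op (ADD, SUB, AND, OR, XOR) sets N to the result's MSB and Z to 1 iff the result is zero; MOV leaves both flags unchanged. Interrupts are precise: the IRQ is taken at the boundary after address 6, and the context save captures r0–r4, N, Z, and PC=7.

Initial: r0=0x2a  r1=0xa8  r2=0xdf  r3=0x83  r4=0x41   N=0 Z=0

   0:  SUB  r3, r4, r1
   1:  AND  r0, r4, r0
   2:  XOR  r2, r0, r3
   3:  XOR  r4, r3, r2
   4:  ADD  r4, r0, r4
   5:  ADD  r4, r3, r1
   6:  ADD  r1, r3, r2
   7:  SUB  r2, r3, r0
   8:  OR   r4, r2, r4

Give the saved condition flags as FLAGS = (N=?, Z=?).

FLAGS = (N=0, Z=0)

after  0: r0=0x2a r1=0xa8 r2=0xdf r3=0x99 r4=0x41  N=1 Z=0
after  1: r0=0x00 r1=0xa8 r2=0xdf r3=0x99 r4=0x41  N=0 Z=1
after  2: r0=0x00 r1=0xa8 r2=0x99 r3=0x99 r4=0x41  N=1 Z=0
after  3: r0=0x00 r1=0xa8 r2=0x99 r3=0x99 r4=0x00  N=0 Z=1
after  4: r0=0x00 r1=0xa8 r2=0x99 r3=0x99 r4=0x00  N=0 Z=1
after  5: r0=0x00 r1=0xa8 r2=0x99 r3=0x99 r4=0x41  N=0 Z=0
after  6: r0=0x00 r1=0x32 r2=0x99 r3=0x99 r4=0x41  N=0 Z=0
-- IRQ taken; context saved, return-PC = 7 --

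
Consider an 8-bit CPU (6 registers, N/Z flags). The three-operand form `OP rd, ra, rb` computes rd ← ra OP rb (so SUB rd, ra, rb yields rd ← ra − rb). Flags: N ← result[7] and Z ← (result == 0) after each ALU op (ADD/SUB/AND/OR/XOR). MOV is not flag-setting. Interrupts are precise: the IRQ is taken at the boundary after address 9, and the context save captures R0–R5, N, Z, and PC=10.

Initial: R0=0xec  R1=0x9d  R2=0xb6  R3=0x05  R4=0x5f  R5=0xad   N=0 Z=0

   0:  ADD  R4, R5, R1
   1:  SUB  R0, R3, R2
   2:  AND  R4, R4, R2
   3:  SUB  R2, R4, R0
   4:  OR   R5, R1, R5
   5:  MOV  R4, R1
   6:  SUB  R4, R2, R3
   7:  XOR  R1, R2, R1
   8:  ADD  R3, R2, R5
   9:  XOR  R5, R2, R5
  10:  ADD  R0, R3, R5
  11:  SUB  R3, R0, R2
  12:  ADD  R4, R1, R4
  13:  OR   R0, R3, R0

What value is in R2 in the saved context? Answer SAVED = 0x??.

SAVED = 0xb3

after  0: R0=0xec R1=0x9d R2=0xb6 R3=0x05 R4=0x4a R5=0xad  N=0 Z=0
after  1: R0=0x4f R1=0x9d R2=0xb6 R3=0x05 R4=0x4a R5=0xad  N=0 Z=0
after  2: R0=0x4f R1=0x9d R2=0xb6 R3=0x05 R4=0x02 R5=0xad  N=0 Z=0
after  3: R0=0x4f R1=0x9d R2=0xb3 R3=0x05 R4=0x02 R5=0xad  N=1 Z=0
after  4: R0=0x4f R1=0x9d R2=0xb3 R3=0x05 R4=0x02 R5=0xbd  N=1 Z=0
after  5: R0=0x4f R1=0x9d R2=0xb3 R3=0x05 R4=0x9d R5=0xbd  N=1 Z=0
after  6: R0=0x4f R1=0x9d R2=0xb3 R3=0x05 R4=0xae R5=0xbd  N=1 Z=0
after  7: R0=0x4f R1=0x2e R2=0xb3 R3=0x05 R4=0xae R5=0xbd  N=0 Z=0
after  8: R0=0x4f R1=0x2e R2=0xb3 R3=0x70 R4=0xae R5=0xbd  N=0 Z=0
after  9: R0=0x4f R1=0x2e R2=0xb3 R3=0x70 R4=0xae R5=0x0e  N=0 Z=0
-- IRQ taken; context saved, return-PC = 10 --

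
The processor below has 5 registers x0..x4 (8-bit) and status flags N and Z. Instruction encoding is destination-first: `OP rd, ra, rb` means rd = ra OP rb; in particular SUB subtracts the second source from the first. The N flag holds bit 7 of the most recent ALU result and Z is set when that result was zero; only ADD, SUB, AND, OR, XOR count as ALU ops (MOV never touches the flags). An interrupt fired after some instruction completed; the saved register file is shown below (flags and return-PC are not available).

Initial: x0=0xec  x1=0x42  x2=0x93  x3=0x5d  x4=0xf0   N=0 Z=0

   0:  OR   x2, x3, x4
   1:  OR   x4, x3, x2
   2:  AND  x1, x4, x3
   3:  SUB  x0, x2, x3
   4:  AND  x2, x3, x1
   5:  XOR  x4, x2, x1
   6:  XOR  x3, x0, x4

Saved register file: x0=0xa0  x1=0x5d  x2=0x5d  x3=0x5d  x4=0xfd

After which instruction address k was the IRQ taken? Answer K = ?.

K = 4

after  0: x0=0xec x1=0x42 x2=0xfd x3=0x5d x4=0xf0  N=1 Z=0
after  1: x0=0xec x1=0x42 x2=0xfd x3=0x5d x4=0xfd  N=1 Z=0
after  2: x0=0xec x1=0x5d x2=0xfd x3=0x5d x4=0xfd  N=0 Z=0
after  3: x0=0xa0 x1=0x5d x2=0xfd x3=0x5d x4=0xfd  N=1 Z=0
after  4: x0=0xa0 x1=0x5d x2=0x5d x3=0x5d x4=0xfd  N=0 Z=0
-- IRQ taken; context saved, return-PC = 5 --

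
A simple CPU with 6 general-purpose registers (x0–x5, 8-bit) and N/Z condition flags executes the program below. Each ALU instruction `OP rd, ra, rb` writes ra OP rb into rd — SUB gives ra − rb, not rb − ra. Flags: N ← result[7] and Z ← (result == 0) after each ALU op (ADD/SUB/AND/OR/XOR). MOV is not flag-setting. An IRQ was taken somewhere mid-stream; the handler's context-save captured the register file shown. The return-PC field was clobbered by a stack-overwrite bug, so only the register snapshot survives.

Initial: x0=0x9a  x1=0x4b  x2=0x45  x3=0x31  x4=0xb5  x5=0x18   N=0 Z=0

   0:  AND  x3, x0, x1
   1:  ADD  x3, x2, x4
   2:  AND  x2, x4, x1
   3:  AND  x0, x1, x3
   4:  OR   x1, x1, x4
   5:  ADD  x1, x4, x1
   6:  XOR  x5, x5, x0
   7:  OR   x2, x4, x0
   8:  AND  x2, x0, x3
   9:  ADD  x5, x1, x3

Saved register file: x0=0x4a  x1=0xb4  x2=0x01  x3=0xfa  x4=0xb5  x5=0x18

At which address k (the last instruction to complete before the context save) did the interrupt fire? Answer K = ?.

after  0: x0=0x9a x1=0x4b x2=0x45 x3=0x0a x4=0xb5 x5=0x18  N=0 Z=0
after  1: x0=0x9a x1=0x4b x2=0x45 x3=0xfa x4=0xb5 x5=0x18  N=1 Z=0
after  2: x0=0x9a x1=0x4b x2=0x01 x3=0xfa x4=0xb5 x5=0x18  N=0 Z=0
after  3: x0=0x4a x1=0x4b x2=0x01 x3=0xfa x4=0xb5 x5=0x18  N=0 Z=0
after  4: x0=0x4a x1=0xff x2=0x01 x3=0xfa x4=0xb5 x5=0x18  N=1 Z=0
after  5: x0=0x4a x1=0xb4 x2=0x01 x3=0xfa x4=0xb5 x5=0x18  N=1 Z=0
-- IRQ taken; context saved, return-PC = 6 --

K = 5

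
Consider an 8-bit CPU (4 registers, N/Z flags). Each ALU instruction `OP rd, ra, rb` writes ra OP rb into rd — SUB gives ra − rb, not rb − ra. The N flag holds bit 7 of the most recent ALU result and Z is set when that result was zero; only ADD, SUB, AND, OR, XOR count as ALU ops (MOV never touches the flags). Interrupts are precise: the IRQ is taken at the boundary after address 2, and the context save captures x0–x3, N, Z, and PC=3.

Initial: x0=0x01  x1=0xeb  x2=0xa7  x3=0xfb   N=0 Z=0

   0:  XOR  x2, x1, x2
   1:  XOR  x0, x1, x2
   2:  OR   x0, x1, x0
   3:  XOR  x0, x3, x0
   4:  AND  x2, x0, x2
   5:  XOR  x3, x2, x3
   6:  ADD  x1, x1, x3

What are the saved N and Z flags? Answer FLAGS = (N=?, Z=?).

after  0: x0=0x01 x1=0xeb x2=0x4c x3=0xfb  N=0 Z=0
after  1: x0=0xa7 x1=0xeb x2=0x4c x3=0xfb  N=1 Z=0
after  2: x0=0xef x1=0xeb x2=0x4c x3=0xfb  N=1 Z=0
-- IRQ taken; context saved, return-PC = 3 --

FLAGS = (N=1, Z=0)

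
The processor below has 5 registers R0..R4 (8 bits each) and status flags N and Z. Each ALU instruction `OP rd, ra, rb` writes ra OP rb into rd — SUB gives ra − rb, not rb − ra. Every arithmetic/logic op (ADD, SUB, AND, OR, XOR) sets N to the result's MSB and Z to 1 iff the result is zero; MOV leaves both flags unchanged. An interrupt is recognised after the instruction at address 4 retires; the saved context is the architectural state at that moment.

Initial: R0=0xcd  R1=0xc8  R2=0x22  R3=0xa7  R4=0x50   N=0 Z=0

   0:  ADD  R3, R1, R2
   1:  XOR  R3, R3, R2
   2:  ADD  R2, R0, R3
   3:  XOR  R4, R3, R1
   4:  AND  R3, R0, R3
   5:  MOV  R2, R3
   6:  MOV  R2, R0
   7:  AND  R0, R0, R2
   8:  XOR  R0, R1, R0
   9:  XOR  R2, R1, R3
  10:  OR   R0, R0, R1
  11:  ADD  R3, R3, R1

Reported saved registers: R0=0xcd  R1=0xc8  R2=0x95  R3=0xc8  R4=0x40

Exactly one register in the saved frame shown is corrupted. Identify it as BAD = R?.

BAD = R4

after  0: R0=0xcd R1=0xc8 R2=0x22 R3=0xea R4=0x50  N=1 Z=0
after  1: R0=0xcd R1=0xc8 R2=0x22 R3=0xc8 R4=0x50  N=1 Z=0
after  2: R0=0xcd R1=0xc8 R2=0x95 R3=0xc8 R4=0x50  N=1 Z=0
after  3: R0=0xcd R1=0xc8 R2=0x95 R3=0xc8 R4=0x00  N=0 Z=1
after  4: R0=0xcd R1=0xc8 R2=0x95 R3=0xc8 R4=0x00  N=1 Z=0
-- IRQ taken; context saved, return-PC = 5 --
mismatch: R4: reported 0x40 vs actual 0x00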